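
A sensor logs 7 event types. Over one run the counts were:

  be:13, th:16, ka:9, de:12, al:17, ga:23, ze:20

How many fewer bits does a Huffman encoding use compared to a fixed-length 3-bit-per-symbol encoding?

Fixed-length: 3 bits × 110 symbols = 330 bits.
Huffman merges:
combine ka(9), de(12) → 21
combine be(13), th(16) → 29
combine al(17), ze(20) → 37
combine 21, ga(23) → 44
combine 29, 37 → 66
combine 44, 66 → 110
Huffman total = 21 + 29 + 37 + 44 + 66 + 110 = 307 bits.
Saving = 330 − 307 = 23 bits.

23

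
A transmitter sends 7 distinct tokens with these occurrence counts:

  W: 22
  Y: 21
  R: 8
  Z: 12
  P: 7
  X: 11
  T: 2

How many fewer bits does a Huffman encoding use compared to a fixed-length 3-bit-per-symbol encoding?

Fixed-length: 3 bits × 83 symbols = 249 bits.
Huffman merges:
merge T(2) and P(7): 9
merge R(8) and 9: 17
merge X(11) and Z(12): 23
merge 17 and Y(21): 38
merge W(22) and 23: 45
merge 38 and 45: 83
Huffman total = 9 + 17 + 23 + 38 + 45 + 83 = 215 bits.
Saving = 249 − 215 = 34 bits.

34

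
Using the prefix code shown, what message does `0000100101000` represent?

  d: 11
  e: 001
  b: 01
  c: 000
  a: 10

Read left to right; each codeword is recognised as soon as it completes (prefix code):
  000→c | 01→b | 001→e | 01→b | 000→c
Decoded message: cbebc

cbebc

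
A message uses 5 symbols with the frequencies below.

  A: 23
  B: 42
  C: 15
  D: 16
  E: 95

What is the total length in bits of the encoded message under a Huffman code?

372

Merge the two smallest weights repeatedly:
merge C(15) and D(16): 31
merge A(23) and 31: 54
merge B(42) and 54: 96
merge E(95) and 96: 191
The encoded length is the sum of every internal node's weight: 31 + 54 + 96 + 191 = 372 bits.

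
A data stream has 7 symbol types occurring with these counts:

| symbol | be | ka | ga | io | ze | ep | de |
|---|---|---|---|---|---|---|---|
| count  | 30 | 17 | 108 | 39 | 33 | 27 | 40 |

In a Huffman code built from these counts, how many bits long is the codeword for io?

3

Huffman merges, smallest pair first:
combine ka(17), ep(27) → 44
combine be(30), ze(33) → 63
combine io(39), de(40) → 79
combine 44, 63 → 107
combine 79, 107 → 186
combine ga(108), 186 → 294
io sits 3 levels below the root, so its codeword is 3 bits.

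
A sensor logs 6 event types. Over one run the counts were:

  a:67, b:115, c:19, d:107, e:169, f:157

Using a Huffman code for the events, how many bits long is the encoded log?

Merge the two smallest weights repeatedly:
c(19) + a(67) → 86
86 + d(107) → 193
b(115) + f(157) → 272
e(169) + 193 → 362
272 + 362 → 634
Each symbol's bit-cost is frequency × depth; summing gives 1547 bits (equivalently 86 + 193 + 272 + 362 + 634).

1547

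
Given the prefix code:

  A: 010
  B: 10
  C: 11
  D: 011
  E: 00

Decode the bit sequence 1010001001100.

Read left to right; each codeword is recognised as soon as it completes (prefix code):
  10→B | 10→B | 00→E | 10→B | 011→D | 00→E
Decoded message: BBEBDE

BBEBDE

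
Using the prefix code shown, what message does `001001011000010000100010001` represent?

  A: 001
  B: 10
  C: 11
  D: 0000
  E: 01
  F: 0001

AAEBFDBAF

Read left to right; each codeword is recognised as soon as it completes (prefix code):
  001→A | 001→A | 01→E | 10→B | 0001→F | 0000→D | 10→B | 001→A | 0001→F
Decoded message: AAEBFDBAF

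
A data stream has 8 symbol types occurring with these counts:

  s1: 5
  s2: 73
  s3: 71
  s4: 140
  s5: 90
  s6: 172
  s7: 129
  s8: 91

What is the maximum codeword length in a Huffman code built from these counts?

Merge the two lowest-weight nodes at each step:
merge s1(5) and s3(71): 76
merge s2(73) and 76: 149
merge s5(90) and s8(91): 181
merge s7(129) and s4(140): 269
merge 149 and s6(172): 321
merge 181 and 269: 450
merge 321 and 450: 771
Maximum depth reached is 4.

4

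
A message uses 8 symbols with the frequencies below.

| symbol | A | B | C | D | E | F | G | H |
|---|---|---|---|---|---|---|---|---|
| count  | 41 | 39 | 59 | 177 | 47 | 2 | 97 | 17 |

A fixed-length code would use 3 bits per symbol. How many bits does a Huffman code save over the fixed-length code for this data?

Fixed-length: 3 bits × 479 symbols = 1437 bits.
Huffman merges:
F(2) + H(17) → 19
19 + B(39) → 58
A(41) + E(47) → 88
58 + C(59) → 117
88 + G(97) → 185
117 + D(177) → 294
185 + 294 → 479
Huffman total = 19 + 58 + 88 + 117 + 185 + 294 + 479 = 1240 bits.
Saving = 1437 − 1240 = 197 bits.

197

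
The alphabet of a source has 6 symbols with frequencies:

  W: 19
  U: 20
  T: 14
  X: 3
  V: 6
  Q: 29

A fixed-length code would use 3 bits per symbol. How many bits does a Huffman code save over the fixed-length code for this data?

59

Fixed-length: 3 bits × 91 symbols = 273 bits.
Huffman merges:
merge X(3) and V(6): 9
merge 9 and T(14): 23
merge W(19) and U(20): 39
merge 23 and Q(29): 52
merge 39 and 52: 91
Huffman total = 9 + 23 + 39 + 52 + 91 = 214 bits.
Saving = 273 − 214 = 59 bits.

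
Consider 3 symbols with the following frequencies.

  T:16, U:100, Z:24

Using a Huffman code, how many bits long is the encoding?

180

Build the Huffman tree bottom-up:
T(16) + Z(24) → 40
40 + U(100) → 140
Total encoded bits = sum of merged weights = 40 + 140 = 180.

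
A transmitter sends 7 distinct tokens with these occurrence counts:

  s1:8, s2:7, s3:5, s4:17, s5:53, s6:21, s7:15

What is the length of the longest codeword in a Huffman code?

Merge the two lowest-weight nodes at each step:
combine s3(5), s2(7) → 12
combine s1(8), 12 → 20
combine s7(15), s4(17) → 32
combine 20, s6(21) → 41
combine 32, 41 → 73
combine s5(53), 73 → 126
The first pair merged (s3, s2) ends up deepest, at depth 5.

5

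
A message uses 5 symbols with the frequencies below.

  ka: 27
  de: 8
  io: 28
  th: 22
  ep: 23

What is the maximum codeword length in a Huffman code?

3

Merge the two lowest-weight nodes at each step:
merge de(8) and th(22): 30
merge ep(23) and ka(27): 50
merge io(28) and 30: 58
merge 50 and 58: 108
The rarest symbols sit at the bottom; the longest codeword is 3 bits.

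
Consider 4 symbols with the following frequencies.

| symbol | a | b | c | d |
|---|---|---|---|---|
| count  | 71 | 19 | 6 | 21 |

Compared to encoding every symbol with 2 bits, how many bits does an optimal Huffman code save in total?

46

Fixed-length: 2 bits × 117 symbols = 234 bits.
Huffman merges:
merge c(6) and b(19): 25
merge d(21) and 25: 46
merge 46 and a(71): 117
Huffman total = 25 + 46 + 117 = 188 bits.
Saving = 234 − 188 = 46 bits.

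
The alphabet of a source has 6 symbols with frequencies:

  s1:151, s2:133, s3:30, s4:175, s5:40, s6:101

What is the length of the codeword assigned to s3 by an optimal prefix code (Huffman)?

4

Repeatedly merge the two smallest:
s3(30) + s5(40) → 70
70 + s6(101) → 171
s2(133) + s1(151) → 284
171 + s4(175) → 346
284 + 346 → 630
The subtree containing s3 is merged 4 times, so code length = 4.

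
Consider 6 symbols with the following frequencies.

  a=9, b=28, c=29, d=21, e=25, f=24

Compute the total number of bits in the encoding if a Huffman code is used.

Greedily combine the two least-frequent nodes:
combine a(9), d(21) → 30
combine f(24), e(25) → 49
combine b(28), c(29) → 57
combine 30, 49 → 79
combine 57, 79 → 136
Each symbol's bit-cost is frequency × depth; summing gives 351 bits (equivalently 30 + 49 + 57 + 79 + 136).

351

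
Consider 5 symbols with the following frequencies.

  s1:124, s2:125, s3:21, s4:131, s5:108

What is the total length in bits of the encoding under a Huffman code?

1147

Build the Huffman tree bottom-up:
combine s3(21), s5(108) → 129
combine s1(124), s2(125) → 249
combine 129, s4(131) → 260
combine 249, 260 → 509
Each symbol's bit-cost is frequency × depth; summing gives 1147 bits (equivalently 129 + 249 + 260 + 509).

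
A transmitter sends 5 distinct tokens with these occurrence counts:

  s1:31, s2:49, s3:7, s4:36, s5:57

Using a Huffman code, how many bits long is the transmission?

Greedily combine the two least-frequent nodes:
combine s3(7), s1(31) → 38
combine s4(36), 38 → 74
combine s2(49), s5(57) → 106
combine 74, 106 → 180
Each symbol's bit-cost is frequency × depth; summing gives 398 bits (equivalently 38 + 74 + 106 + 180).

398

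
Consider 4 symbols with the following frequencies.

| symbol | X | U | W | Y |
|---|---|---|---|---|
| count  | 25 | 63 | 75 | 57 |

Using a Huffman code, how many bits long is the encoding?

440

Build the Huffman tree bottom-up:
X(25) + Y(57) → 82
U(63) + W(75) → 138
82 + 138 → 220
Total encoded bits = sum of merged weights = 82 + 138 + 220 = 440.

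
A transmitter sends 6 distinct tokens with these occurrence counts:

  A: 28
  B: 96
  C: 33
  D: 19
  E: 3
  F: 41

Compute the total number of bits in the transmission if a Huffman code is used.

Merge the two smallest weights repeatedly:
E(3) + D(19) → 22
22 + A(28) → 50
C(33) + F(41) → 74
50 + 74 → 124
B(96) + 124 → 220
Total encoded bits = sum of merged weights = 22 + 50 + 74 + 124 + 220 = 490.

490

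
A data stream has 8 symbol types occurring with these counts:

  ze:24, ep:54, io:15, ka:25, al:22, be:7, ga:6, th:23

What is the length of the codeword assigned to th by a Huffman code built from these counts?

Huffman merges, smallest pair first:
ga(6) + be(7) → 13
13 + io(15) → 28
al(22) + th(23) → 45
ze(24) + ka(25) → 49
28 + 45 → 73
49 + ep(54) → 103
73 + 103 → 176
th's leaf is at depth 3, giving a 3-bit codeword.

3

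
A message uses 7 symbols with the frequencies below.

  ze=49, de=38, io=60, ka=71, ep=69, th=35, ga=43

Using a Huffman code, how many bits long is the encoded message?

1024

Greedily combine the two least-frequent nodes:
merge th(35) and de(38): 73
merge ga(43) and ze(49): 92
merge io(60) and ep(69): 129
merge ka(71) and 73: 144
merge 92 and 129: 221
merge 144 and 221: 365
Total encoded bits = sum of merged weights = 73 + 92 + 129 + 144 + 221 + 365 = 1024.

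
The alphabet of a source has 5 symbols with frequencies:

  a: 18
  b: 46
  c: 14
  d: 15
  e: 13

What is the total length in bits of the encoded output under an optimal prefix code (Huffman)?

Merge the two smallest weights repeatedly:
combine e(13), c(14) → 27
combine d(15), a(18) → 33
combine 27, 33 → 60
combine b(46), 60 → 106
Each symbol's bit-cost is frequency × depth; summing gives 226 bits (equivalently 27 + 33 + 60 + 106).

226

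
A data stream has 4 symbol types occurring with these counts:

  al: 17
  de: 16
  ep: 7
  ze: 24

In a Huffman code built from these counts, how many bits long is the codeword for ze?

1

Build the tree from the bottom:
combine ep(7), de(16) → 23
combine al(17), 23 → 40
combine ze(24), 40 → 64
ze is a child of the root — depth 1, so its codeword is a single bit.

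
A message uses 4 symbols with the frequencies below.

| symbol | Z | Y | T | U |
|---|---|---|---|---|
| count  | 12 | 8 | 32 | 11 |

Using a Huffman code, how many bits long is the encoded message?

Build the Huffman tree bottom-up:
merge Y(8) and U(11): 19
merge Z(12) and 19: 31
merge 31 and T(32): 63
Each symbol's bit-cost is frequency × depth; summing gives 113 bits (equivalently 19 + 31 + 63).

113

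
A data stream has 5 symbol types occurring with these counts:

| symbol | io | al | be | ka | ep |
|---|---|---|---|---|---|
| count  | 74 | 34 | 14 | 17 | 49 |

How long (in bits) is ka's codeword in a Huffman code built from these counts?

Build the tree from the bottom:
be(14) + ka(17) → 31
31 + al(34) → 65
ep(49) + 65 → 114
io(74) + 114 → 188
ka's leaf is at depth 4, giving a 4-bit codeword.

4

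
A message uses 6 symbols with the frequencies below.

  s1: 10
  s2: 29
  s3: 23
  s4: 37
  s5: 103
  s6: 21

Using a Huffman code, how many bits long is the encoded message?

Greedily combine the two least-frequent nodes:
combine s1(10), s6(21) → 31
combine s3(23), s2(29) → 52
combine 31, s4(37) → 68
combine 52, 68 → 120
combine s5(103), 120 → 223
The encoded length is the sum of every internal node's weight: 31 + 52 + 68 + 120 + 223 = 494 bits.

494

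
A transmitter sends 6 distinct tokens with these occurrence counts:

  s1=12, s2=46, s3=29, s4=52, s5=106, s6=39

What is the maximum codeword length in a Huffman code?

Merge the two lowest-weight nodes at each step:
combine s1(12), s3(29) → 41
combine s6(39), 41 → 80
combine s2(46), s4(52) → 98
combine 80, 98 → 178
combine s5(106), 178 → 284
Maximum depth reached is 4.

4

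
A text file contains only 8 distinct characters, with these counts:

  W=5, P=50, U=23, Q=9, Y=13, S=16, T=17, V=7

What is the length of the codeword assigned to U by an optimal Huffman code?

Build the tree from the bottom:
W(5) + V(7) → 12
Q(9) + 12 → 21
Y(13) + S(16) → 29
T(17) + 21 → 38
U(23) + 29 → 52
38 + P(50) → 88
52 + 88 → 140
U sits 2 levels below the root, so its codeword is 2 bits.

2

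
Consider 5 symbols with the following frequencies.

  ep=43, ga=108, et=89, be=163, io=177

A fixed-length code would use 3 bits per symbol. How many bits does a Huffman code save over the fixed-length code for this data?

448

Fixed-length: 3 bits × 580 symbols = 1740 bits.
Huffman merges:
combine ep(43), et(89) → 132
combine ga(108), 132 → 240
combine be(163), io(177) → 340
combine 240, 340 → 580
Huffman total = 132 + 240 + 340 + 580 = 1292 bits.
Saving = 1740 − 1292 = 448 bits.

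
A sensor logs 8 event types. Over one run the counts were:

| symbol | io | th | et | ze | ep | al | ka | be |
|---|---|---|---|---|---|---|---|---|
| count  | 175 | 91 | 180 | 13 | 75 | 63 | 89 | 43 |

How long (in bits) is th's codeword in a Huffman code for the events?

3

Build the tree from the bottom:
merge ze(13) and be(43): 56
merge 56 and al(63): 119
merge ep(75) and ka(89): 164
merge th(91) and 119: 210
merge 164 and io(175): 339
merge et(180) and 210: 390
merge 339 and 390: 729
th sits 3 levels below the root, so its codeword is 3 bits.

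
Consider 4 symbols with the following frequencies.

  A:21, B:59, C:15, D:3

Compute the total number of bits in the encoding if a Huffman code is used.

155

Merge the two smallest weights repeatedly:
D(3) + C(15) → 18
18 + A(21) → 39
39 + B(59) → 98
The encoded length is the sum of every internal node's weight: 18 + 39 + 98 = 155 bits.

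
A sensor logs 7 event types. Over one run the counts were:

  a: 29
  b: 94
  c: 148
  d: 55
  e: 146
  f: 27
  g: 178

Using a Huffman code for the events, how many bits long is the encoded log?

1726

Build the Huffman tree bottom-up:
f(27) + a(29) → 56
d(55) + 56 → 111
b(94) + 111 → 205
e(146) + c(148) → 294
g(178) + 205 → 383
294 + 383 → 677
Each symbol's bit-cost is frequency × depth; summing gives 1726 bits (equivalently 56 + 111 + 205 + 294 + 383 + 677).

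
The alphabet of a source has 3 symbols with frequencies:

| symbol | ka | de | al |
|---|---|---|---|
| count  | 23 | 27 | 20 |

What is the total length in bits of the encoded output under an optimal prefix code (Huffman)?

113

Merge the two smallest weights repeatedly:
combine al(20), ka(23) → 43
combine de(27), 43 → 70
Each symbol's bit-cost is frequency × depth; summing gives 113 bits (equivalently 43 + 70).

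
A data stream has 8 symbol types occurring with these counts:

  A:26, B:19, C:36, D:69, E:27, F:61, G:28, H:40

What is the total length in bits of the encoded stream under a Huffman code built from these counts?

888

Build the Huffman tree bottom-up:
merge B(19) and A(26): 45
merge E(27) and G(28): 55
merge C(36) and H(40): 76
merge 45 and 55: 100
merge F(61) and D(69): 130
merge 76 and 100: 176
merge 130 and 176: 306
Each symbol's bit-cost is frequency × depth; summing gives 888 bits (equivalently 45 + 55 + 76 + 100 + 130 + 176 + 306).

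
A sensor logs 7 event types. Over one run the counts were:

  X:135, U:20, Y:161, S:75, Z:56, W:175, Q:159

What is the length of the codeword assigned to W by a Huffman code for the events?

2

Build the tree from the bottom:
combine U(20), Z(56) → 76
combine S(75), 76 → 151
combine X(135), 151 → 286
combine Q(159), Y(161) → 320
combine W(175), 286 → 461
combine 320, 461 → 781
W's leaf is at depth 2, giving a 2-bit codeword.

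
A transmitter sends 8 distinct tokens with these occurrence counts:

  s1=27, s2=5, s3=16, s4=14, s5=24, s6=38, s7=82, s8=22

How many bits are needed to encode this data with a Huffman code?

618

Build the Huffman tree bottom-up:
combine s2(5), s4(14) → 19
combine s3(16), 19 → 35
combine s8(22), s5(24) → 46
combine s1(27), 35 → 62
combine s6(38), 46 → 84
combine 62, s7(82) → 144
combine 84, 144 → 228
The encoded length is the sum of every internal node's weight: 19 + 35 + 46 + 62 + 84 + 144 + 228 = 618 bits.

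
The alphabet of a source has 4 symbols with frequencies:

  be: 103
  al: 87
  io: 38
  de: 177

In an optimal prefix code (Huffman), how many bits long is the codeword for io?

Huffman merges, smallest pair first:
combine io(38), al(87) → 125
combine be(103), 125 → 228
combine de(177), 228 → 405
io's leaf is at depth 3, giving a 3-bit codeword.

3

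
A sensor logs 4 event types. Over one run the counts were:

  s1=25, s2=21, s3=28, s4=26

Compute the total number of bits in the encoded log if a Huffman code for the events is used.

200

Merge the two smallest weights repeatedly:
s2(21) + s1(25) → 46
s4(26) + s3(28) → 54
46 + 54 → 100
Each symbol's bit-cost is frequency × depth; summing gives 200 bits (equivalently 46 + 54 + 100).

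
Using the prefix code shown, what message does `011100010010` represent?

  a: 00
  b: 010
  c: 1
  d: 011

Read left to right; each codeword is recognised as soon as it completes (prefix code):
  011→d | 1→c | 00→a | 010→b | 010→b
Decoded message: dcabb

dcabb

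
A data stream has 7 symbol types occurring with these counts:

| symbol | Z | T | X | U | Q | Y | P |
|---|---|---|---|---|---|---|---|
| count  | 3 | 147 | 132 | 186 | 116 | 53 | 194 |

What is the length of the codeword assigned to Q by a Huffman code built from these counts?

Repeatedly merge the two smallest:
merge Z(3) and Y(53): 56
merge 56 and Q(116): 172
merge X(132) and T(147): 279
merge 172 and U(186): 358
merge P(194) and 279: 473
merge 358 and 473: 831
The subtree containing Q is merged 3 times, so code length = 3.

3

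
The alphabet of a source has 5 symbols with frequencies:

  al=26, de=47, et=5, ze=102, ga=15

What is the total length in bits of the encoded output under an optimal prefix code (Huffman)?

Merge the two smallest weights repeatedly:
et(5) + ga(15) → 20
20 + al(26) → 46
46 + de(47) → 93
93 + ze(102) → 195
Each symbol's bit-cost is frequency × depth; summing gives 354 bits (equivalently 20 + 46 + 93 + 195).

354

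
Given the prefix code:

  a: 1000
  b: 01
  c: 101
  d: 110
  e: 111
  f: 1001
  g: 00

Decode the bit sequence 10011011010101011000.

Read left to right; each codeword is recognised as soon as it completes (prefix code):
  1001→f | 101→c | 101→c | 01→b | 01→b | 01→b | 1000→a
Decoded message: fccbbba

fccbbba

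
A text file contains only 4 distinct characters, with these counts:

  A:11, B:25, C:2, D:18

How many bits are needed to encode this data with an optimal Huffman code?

Merge the two smallest weights repeatedly:
merge C(2) and A(11): 13
merge 13 and D(18): 31
merge B(25) and 31: 56
Total encoded bits = sum of merged weights = 13 + 31 + 56 = 100.

100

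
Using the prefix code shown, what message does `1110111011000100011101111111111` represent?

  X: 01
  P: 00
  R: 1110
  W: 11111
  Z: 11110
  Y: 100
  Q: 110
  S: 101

Read left to right; each codeword is recognised as soon as it completes (prefix code):
  1110→R | 1110→R | 110→Q | 00→P | 100→Y | 01→X | 110→Q | 11111→W | 11111→W
Decoded message: RRQPYXQWW

RRQPYXQWW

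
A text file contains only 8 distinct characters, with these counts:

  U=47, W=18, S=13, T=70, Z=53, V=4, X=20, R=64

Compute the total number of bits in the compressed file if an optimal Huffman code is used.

785

Greedily combine the two least-frequent nodes:
V(4) + S(13) → 17
17 + W(18) → 35
X(20) + 35 → 55
U(47) + Z(53) → 100
55 + R(64) → 119
T(70) + 100 → 170
119 + 170 → 289
The encoded length is the sum of every internal node's weight: 17 + 35 + 55 + 100 + 119 + 170 + 289 = 785 bits.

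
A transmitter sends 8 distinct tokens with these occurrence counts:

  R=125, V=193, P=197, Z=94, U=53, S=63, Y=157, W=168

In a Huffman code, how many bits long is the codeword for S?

4

Repeatedly merge the two smallest:
U(53) + S(63) → 116
Z(94) + 116 → 210
R(125) + Y(157) → 282
W(168) + V(193) → 361
P(197) + 210 → 407
282 + 361 → 643
407 + 643 → 1050
S sits 4 levels below the root, so its codeword is 4 bits.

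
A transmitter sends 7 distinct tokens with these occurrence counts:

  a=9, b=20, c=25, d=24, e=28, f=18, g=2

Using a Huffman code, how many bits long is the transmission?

Merge the two smallest weights repeatedly:
merge g(2) and a(9): 11
merge 11 and f(18): 29
merge b(20) and d(24): 44
merge c(25) and e(28): 53
merge 29 and 44: 73
merge 53 and 73: 126
Total encoded bits = sum of merged weights = 11 + 29 + 44 + 53 + 73 + 126 = 336.

336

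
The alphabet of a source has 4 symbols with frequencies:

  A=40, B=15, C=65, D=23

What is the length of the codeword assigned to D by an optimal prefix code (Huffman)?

Huffman merges, smallest pair first:
combine B(15), D(23) → 38
combine 38, A(40) → 78
combine C(65), 78 → 143
D sits 3 levels below the root, so its codeword is 3 bits.

3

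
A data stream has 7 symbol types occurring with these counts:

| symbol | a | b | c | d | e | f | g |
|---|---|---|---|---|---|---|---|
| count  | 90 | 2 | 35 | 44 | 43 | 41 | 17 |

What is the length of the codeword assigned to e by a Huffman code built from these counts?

Build the tree from the bottom:
b(2) + g(17) → 19
19 + c(35) → 54
f(41) + e(43) → 84
d(44) + 54 → 98
84 + a(90) → 174
98 + 174 → 272
e sits 3 levels below the root, so its codeword is 3 bits.

3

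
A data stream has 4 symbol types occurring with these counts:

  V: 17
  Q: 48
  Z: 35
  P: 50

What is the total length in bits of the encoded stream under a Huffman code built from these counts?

300

Build the Huffman tree bottom-up:
V(17) + Z(35) → 52
Q(48) + P(50) → 98
52 + 98 → 150
Each symbol's bit-cost is frequency × depth; summing gives 300 bits (equivalently 52 + 98 + 150).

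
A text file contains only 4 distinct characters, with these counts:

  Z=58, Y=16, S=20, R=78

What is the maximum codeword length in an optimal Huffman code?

Merge the two lowest-weight nodes at each step:
Y(16) + S(20) → 36
36 + Z(58) → 94
R(78) + 94 → 172
The rarest symbols sit at the bottom; the longest codeword is 3 bits.

3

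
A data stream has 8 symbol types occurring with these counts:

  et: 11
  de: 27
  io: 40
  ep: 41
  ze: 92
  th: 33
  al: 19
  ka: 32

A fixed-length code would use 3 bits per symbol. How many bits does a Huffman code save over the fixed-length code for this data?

62

Fixed-length: 3 bits × 295 symbols = 885 bits.
Huffman merges:
et(11) + al(19) → 30
de(27) + 30 → 57
ka(32) + th(33) → 65
io(40) + ep(41) → 81
57 + 65 → 122
81 + ze(92) → 173
122 + 173 → 295
Huffman total = 30 + 57 + 65 + 81 + 122 + 173 + 295 = 823 bits.
Saving = 885 − 823 = 62 bits.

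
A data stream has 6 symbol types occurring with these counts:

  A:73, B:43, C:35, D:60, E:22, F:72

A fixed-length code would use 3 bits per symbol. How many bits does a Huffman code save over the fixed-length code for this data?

148

Fixed-length: 3 bits × 305 symbols = 915 bits.
Huffman merges:
merge E(22) and C(35): 57
merge B(43) and 57: 100
merge D(60) and F(72): 132
merge A(73) and 100: 173
merge 132 and 173: 305
Huffman total = 57 + 100 + 132 + 173 + 305 = 767 bits.
Saving = 915 − 767 = 148 bits.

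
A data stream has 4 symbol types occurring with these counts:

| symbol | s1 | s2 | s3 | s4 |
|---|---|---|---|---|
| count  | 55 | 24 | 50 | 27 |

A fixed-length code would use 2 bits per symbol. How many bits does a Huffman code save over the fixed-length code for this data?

Fixed-length: 2 bits × 156 symbols = 312 bits.
Huffman merges:
merge s2(24) and s4(27): 51
merge s3(50) and 51: 101
merge s1(55) and 101: 156
Huffman total = 51 + 101 + 156 = 308 bits.
Saving = 312 − 308 = 4 bits.

4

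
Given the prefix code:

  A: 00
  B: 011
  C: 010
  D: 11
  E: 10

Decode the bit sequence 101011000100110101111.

EEDACBCDD

Read left to right; each codeword is recognised as soon as it completes (prefix code):
  10→E | 10→E | 11→D | 00→A | 010→C | 011→B | 010→C | 11→D | 11→D
Decoded message: EEDACBCDD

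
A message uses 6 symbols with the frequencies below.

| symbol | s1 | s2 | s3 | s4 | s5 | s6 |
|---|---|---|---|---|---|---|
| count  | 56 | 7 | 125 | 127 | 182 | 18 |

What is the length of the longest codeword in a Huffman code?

Merge the two lowest-weight nodes at each step:
s2(7) + s6(18) → 25
25 + s1(56) → 81
81 + s3(125) → 206
s4(127) + s5(182) → 309
206 + 309 → 515
The first pair merged (s2, s6) ends up deepest, at depth 4.

4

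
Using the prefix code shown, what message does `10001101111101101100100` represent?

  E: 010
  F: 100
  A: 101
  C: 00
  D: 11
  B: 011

FBBDAAFF

Read left to right; each codeword is recognised as soon as it completes (prefix code):
  100→F | 011→B | 011→B | 11→D | 101→A | 101→A | 100→F | 100→F
Decoded message: FBBDAAFF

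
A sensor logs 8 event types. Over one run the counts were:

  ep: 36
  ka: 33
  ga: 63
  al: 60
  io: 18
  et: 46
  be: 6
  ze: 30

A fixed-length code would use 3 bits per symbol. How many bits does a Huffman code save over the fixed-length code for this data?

45

Fixed-length: 3 bits × 292 symbols = 876 bits.
Huffman merges:
combine be(6), io(18) → 24
combine 24, ze(30) → 54
combine ka(33), ep(36) → 69
combine et(46), 54 → 100
combine al(60), ga(63) → 123
combine 69, 100 → 169
combine 123, 169 → 292
Huffman total = 24 + 54 + 69 + 100 + 123 + 169 + 292 = 831 bits.
Saving = 876 − 831 = 45 bits.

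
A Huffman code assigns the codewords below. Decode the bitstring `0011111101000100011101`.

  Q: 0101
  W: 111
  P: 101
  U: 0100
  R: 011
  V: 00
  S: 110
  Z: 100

Read left to right; each codeword is recognised as soon as it completes (prefix code):
  00→V | 111→W | 111→W | 0100→U | 0100→U | 011→R | 101→P
Decoded message: VWWUURP

VWWUURP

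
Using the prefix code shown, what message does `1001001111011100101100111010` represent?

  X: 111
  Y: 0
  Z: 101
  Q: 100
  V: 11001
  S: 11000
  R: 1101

QQXZVYVRY

Read left to right; each codeword is recognised as soon as it completes (prefix code):
  100→Q | 100→Q | 111→X | 101→Z | 11001→V | 0→Y | 11001→V | 1101→R | 0→Y
Decoded message: QQXZVYVRY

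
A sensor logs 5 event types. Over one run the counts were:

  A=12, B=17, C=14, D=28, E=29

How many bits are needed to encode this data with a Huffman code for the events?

Merge the two smallest weights repeatedly:
combine A(12), C(14) → 26
combine B(17), 26 → 43
combine D(28), E(29) → 57
combine 43, 57 → 100
Total encoded bits = sum of merged weights = 26 + 43 + 57 + 100 = 226.

226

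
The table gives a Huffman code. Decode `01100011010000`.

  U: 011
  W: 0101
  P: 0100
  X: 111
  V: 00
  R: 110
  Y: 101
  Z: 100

UVUPV

Read left to right; each codeword is recognised as soon as it completes (prefix code):
  011→U | 00→V | 011→U | 0100→P | 00→V
Decoded message: UVUPV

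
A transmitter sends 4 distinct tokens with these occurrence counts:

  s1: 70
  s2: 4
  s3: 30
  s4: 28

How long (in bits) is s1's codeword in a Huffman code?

Build the tree from the bottom:
merge s2(4) and s4(28): 32
merge s3(30) and 32: 62
merge 62 and s1(70): 132
s1 sits one level below the root: a 1-bit codeword.

1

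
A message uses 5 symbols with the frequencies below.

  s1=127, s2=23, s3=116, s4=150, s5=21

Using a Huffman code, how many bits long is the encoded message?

Greedily combine the two least-frequent nodes:
combine s5(21), s2(23) → 44
combine 44, s3(116) → 160
combine s1(127), s4(150) → 277
combine 160, 277 → 437
Each symbol's bit-cost is frequency × depth; summing gives 918 bits (equivalently 44 + 160 + 277 + 437).

918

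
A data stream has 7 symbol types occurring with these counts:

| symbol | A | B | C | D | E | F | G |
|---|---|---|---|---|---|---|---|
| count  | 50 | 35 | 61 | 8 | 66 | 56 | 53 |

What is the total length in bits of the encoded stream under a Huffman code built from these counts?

903

Greedily combine the two least-frequent nodes:
D(8) + B(35) → 43
43 + A(50) → 93
G(53) + F(56) → 109
C(61) + E(66) → 127
93 + 109 → 202
127 + 202 → 329
Each symbol's bit-cost is frequency × depth; summing gives 903 bits (equivalently 43 + 93 + 109 + 127 + 202 + 329).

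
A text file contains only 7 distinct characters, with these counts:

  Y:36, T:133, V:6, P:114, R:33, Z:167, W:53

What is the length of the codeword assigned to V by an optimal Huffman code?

5

Repeatedly merge the two smallest:
V(6) + R(33) → 39
Y(36) + 39 → 75
W(53) + 75 → 128
P(114) + 128 → 242
T(133) + Z(167) → 300
242 + 300 → 542
The subtree containing V is merged 5 times, so code length = 5.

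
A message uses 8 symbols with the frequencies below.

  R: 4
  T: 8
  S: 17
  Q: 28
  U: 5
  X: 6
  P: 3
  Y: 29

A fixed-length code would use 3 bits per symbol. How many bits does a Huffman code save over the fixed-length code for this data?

41

Fixed-length: 3 bits × 100 symbols = 300 bits.
Huffman merges:
merge P(3) and R(4): 7
merge U(5) and X(6): 11
merge 7 and T(8): 15
merge 11 and 15: 26
merge S(17) and 26: 43
merge Q(28) and Y(29): 57
merge 43 and 57: 100
Huffman total = 7 + 11 + 15 + 26 + 43 + 57 + 100 = 259 bits.
Saving = 300 − 259 = 41 bits.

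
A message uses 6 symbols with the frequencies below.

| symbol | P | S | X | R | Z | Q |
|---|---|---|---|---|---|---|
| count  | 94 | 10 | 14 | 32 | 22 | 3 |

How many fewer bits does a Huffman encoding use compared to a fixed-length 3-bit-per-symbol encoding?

Fixed-length: 3 bits × 175 symbols = 525 bits.
Huffman merges:
Q(3) + S(10) → 13
13 + X(14) → 27
Z(22) + 27 → 49
R(32) + 49 → 81
81 + P(94) → 175
Huffman total = 13 + 27 + 49 + 81 + 175 = 345 bits.
Saving = 525 − 345 = 180 bits.

180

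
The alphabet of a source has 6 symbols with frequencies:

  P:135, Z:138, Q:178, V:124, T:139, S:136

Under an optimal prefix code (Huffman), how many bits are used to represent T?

Huffman merges, smallest pair first:
merge V(124) and P(135): 259
merge S(136) and Z(138): 274
merge T(139) and Q(178): 317
merge 259 and 274: 533
merge 317 and 533: 850
T sits 2 levels below the root, so its codeword is 2 bits.

2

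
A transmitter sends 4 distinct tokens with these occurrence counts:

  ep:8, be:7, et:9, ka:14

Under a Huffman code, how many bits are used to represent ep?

2

Repeatedly merge the two smallest:
be(7) + ep(8) → 15
et(9) + ka(14) → 23
15 + 23 → 38
ep's leaf is at depth 2, giving a 2-bit codeword.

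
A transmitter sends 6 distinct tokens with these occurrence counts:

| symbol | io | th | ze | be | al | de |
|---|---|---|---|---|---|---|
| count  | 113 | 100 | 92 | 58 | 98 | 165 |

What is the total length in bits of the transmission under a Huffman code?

1600

Merge the two smallest weights repeatedly:
be(58) + ze(92) → 150
al(98) + th(100) → 198
io(113) + 150 → 263
de(165) + 198 → 363
263 + 363 → 626
Total encoded bits = sum of merged weights = 150 + 198 + 263 + 363 + 626 = 1600.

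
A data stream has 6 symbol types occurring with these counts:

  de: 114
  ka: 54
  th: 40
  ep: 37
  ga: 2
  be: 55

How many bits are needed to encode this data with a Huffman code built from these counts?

Greedily combine the two least-frequent nodes:
ga(2) + ep(37) → 39
39 + th(40) → 79
ka(54) + be(55) → 109
79 + 109 → 188
de(114) + 188 → 302
The encoded length is the sum of every internal node's weight: 39 + 79 + 109 + 188 + 302 = 717 bits.

717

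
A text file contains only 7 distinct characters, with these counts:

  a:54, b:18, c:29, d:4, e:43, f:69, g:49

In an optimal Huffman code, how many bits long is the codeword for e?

3

Huffman merges, smallest pair first:
combine d(4), b(18) → 22
combine 22, c(29) → 51
combine e(43), g(49) → 92
combine 51, a(54) → 105
combine f(69), 92 → 161
combine 105, 161 → 266
e sits 3 levels below the root, so its codeword is 3 bits.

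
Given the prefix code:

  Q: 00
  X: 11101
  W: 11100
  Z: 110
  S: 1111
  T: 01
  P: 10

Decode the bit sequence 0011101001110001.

Read left to right; each codeword is recognised as soon as it completes (prefix code):
  00→Q | 11101→X | 00→Q | 11100→W | 01→T
Decoded message: QXQWT

QXQWT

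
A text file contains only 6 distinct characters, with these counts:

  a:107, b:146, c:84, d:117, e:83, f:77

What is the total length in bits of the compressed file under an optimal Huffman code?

1579

Merge the two smallest weights repeatedly:
combine f(77), e(83) → 160
combine c(84), a(107) → 191
combine d(117), b(146) → 263
combine 160, 191 → 351
combine 263, 351 → 614
The encoded length is the sum of every internal node's weight: 160 + 191 + 263 + 351 + 614 = 1579 bits.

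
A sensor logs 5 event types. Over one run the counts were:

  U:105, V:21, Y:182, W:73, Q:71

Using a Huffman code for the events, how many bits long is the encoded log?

979

Merge the two smallest weights repeatedly:
combine V(21), Q(71) → 92
combine W(73), 92 → 165
combine U(105), 165 → 270
combine Y(182), 270 → 452
Total encoded bits = sum of merged weights = 92 + 165 + 270 + 452 = 979.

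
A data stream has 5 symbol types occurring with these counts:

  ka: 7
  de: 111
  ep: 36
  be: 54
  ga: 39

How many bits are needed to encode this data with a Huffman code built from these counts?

508

Greedily combine the two least-frequent nodes:
ka(7) + ep(36) → 43
ga(39) + 43 → 82
be(54) + 82 → 136
de(111) + 136 → 247
Total encoded bits = sum of merged weights = 43 + 82 + 136 + 247 = 508.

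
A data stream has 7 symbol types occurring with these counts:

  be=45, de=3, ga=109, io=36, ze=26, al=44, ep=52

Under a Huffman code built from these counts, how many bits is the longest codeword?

Merge the two lowest-weight nodes at each step:
de(3) + ze(26) → 29
29 + io(36) → 65
al(44) + be(45) → 89
ep(52) + 65 → 117
89 + ga(109) → 198
117 + 198 → 315
Maximum depth reached is 4.

4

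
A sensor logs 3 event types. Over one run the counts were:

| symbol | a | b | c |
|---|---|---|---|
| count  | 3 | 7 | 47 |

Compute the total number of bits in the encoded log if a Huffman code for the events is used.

Build the Huffman tree bottom-up:
merge a(3) and b(7): 10
merge 10 and c(47): 57
The encoded length is the sum of every internal node's weight: 10 + 57 = 67 bits.

67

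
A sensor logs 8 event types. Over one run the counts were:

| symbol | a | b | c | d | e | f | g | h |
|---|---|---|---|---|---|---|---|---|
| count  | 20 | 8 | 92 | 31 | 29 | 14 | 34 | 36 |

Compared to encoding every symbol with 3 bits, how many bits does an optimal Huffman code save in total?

Fixed-length: 3 bits × 264 symbols = 792 bits.
Huffman merges:
combine b(8), f(14) → 22
combine a(20), 22 → 42
combine e(29), d(31) → 60
combine g(34), h(36) → 70
combine 42, 60 → 102
combine 70, c(92) → 162
combine 102, 162 → 264
Huffman total = 22 + 42 + 60 + 70 + 102 + 162 + 264 = 722 bits.
Saving = 792 − 722 = 70 bits.

70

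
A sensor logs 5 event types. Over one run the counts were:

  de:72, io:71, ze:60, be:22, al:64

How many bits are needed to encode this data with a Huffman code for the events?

660

Build the Huffman tree bottom-up:
merge be(22) and ze(60): 82
merge al(64) and io(71): 135
merge de(72) and 82: 154
merge 135 and 154: 289
The encoded length is the sum of every internal node's weight: 82 + 135 + 154 + 289 = 660 bits.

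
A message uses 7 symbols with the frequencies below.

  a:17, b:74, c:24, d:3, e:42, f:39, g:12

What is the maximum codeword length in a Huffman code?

5

Merge the two lowest-weight nodes at each step:
merge d(3) and g(12): 15
merge 15 and a(17): 32
merge c(24) and 32: 56
merge f(39) and e(42): 81
merge 56 and b(74): 130
merge 81 and 130: 211
The rarest symbols sit at the bottom; the longest codeword is 5 bits.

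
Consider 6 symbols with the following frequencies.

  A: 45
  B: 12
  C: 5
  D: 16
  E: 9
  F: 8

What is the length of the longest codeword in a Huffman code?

Merge the two lowest-weight nodes at each step:
combine C(5), F(8) → 13
combine E(9), B(12) → 21
combine 13, D(16) → 29
combine 21, 29 → 50
combine A(45), 50 → 95
The first pair merged (C, F) ends up deepest, at depth 4.

4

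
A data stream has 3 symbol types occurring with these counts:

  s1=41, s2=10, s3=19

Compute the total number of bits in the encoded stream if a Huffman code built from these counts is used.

Greedily combine the two least-frequent nodes:
merge s2(10) and s3(19): 29
merge 29 and s1(41): 70
Each symbol's bit-cost is frequency × depth; summing gives 99 bits (equivalently 29 + 70).

99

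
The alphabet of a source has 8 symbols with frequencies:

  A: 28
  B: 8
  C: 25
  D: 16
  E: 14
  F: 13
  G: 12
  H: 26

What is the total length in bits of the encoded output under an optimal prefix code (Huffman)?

418

Build the Huffman tree bottom-up:
merge B(8) and G(12): 20
merge F(13) and E(14): 27
merge D(16) and 20: 36
merge C(25) and H(26): 51
merge 27 and A(28): 55
merge 36 and 51: 87
merge 55 and 87: 142
Total encoded bits = sum of merged weights = 20 + 27 + 36 + 51 + 55 + 87 + 142 = 418.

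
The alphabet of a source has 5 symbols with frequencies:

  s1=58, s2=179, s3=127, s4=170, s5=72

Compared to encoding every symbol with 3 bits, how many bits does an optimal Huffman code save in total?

Fixed-length: 3 bits × 606 symbols = 1818 bits.
Huffman merges:
combine s1(58), s5(72) → 130
combine s3(127), 130 → 257
combine s4(170), s2(179) → 349
combine 257, 349 → 606
Huffman total = 130 + 257 + 349 + 606 = 1342 bits.
Saving = 1818 − 1342 = 476 bits.

476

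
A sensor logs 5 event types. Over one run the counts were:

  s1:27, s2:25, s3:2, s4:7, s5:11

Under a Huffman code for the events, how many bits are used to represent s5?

3

Huffman merges, smallest pair first:
s3(2) + s4(7) → 9
9 + s5(11) → 20
20 + s2(25) → 45
s1(27) + 45 → 72
s5's leaf is at depth 3, giving a 3-bit codeword.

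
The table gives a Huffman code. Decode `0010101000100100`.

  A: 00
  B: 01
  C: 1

ACBBABACA

Read left to right; each codeword is recognised as soon as it completes (prefix code):
  00→A | 1→C | 01→B | 01→B | 00→A | 01→B | 00→A | 1→C | 00→A
Decoded message: ACBBABACA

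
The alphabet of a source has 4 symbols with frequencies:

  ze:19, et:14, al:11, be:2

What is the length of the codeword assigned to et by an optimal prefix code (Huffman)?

Repeatedly merge the two smallest:
combine be(2), al(11) → 13
combine 13, et(14) → 27
combine ze(19), 27 → 46
et sits 2 levels below the root, so its codeword is 2 bits.

2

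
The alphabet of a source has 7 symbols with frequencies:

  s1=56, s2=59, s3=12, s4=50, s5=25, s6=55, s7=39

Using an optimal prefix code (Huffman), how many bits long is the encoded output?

810

Build the Huffman tree bottom-up:
s3(12) + s5(25) → 37
37 + s7(39) → 76
s4(50) + s6(55) → 105
s1(56) + s2(59) → 115
76 + 105 → 181
115 + 181 → 296
Total encoded bits = sum of merged weights = 37 + 76 + 105 + 115 + 181 + 296 = 810.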